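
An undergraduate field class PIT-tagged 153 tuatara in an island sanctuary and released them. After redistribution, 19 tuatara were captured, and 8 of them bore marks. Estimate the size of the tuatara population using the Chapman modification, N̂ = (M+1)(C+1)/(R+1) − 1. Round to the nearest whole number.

N̂ = (153+1)(19+1)/(8+1) − 1 = 154·20/9 − 1
= 3080/9 − 1 ≈ 342.2 − 1 ≈ 341.2 → 341

N ≈ 341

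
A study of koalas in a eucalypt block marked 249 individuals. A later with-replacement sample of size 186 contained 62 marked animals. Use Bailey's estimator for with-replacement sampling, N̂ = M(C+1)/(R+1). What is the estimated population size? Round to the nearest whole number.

N̂ = 249·(186+1)/(62+1) = 249·187/63 = 46563/63 ≈ 739.1 → 739

N ≈ 739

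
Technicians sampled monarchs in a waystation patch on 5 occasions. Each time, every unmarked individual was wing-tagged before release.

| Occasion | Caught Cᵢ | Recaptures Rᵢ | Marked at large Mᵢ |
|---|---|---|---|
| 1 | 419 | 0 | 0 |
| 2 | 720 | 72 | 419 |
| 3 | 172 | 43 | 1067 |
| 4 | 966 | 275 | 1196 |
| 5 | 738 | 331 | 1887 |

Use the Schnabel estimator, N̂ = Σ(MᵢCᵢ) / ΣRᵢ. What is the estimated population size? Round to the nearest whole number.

Σ MᵢCᵢ = 0·419 + 419·720 + 1067·172 + 1196·966 + 1887·738 = 0 + 301680 + 183524 + 1155336 + 1392606 = 3033146
Σ Rᵢ = 0 + 72 + 43 + 275 + 331 = 721
N̂ = 3033146 / 721 ≈ 4206.9 → 4207

N ≈ 4207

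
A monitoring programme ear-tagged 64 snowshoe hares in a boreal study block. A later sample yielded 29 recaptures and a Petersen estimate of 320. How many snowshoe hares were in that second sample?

From N = M·C/R: C = N·R / M = 320·29 / 64 = 9280 / 64 = 145.

C = 145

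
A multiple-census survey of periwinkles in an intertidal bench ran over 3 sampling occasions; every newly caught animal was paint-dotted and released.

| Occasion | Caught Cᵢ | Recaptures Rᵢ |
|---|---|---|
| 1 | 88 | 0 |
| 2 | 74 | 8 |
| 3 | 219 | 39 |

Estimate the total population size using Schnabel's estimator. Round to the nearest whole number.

N ≈ 856

Marked at large before each occasion: Mᵢ = Σⱼ<ᵢ (Cⱼ − Rⱼ) → M1=0, M2=88, M3=154
Σ MᵢCᵢ = 0·88 + 88·74 + 154·219 = 0 + 6512 + 33726 = 40238
Σ Rᵢ = 0 + 8 + 39 = 47
N̂ = 40238 / 47 ≈ 856.1 → 856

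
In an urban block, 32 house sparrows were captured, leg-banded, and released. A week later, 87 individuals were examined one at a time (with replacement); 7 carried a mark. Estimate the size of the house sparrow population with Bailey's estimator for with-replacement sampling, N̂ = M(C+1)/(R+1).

N = 352

N̂ = 32·(87+1)/(7+1) = 32·88/8 = 2816/8 = 352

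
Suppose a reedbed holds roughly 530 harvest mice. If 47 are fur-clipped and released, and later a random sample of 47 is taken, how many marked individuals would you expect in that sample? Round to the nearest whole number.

The marked fraction of the population is 47/530, so in a sample of 47 expect C·(M/N) marked.
E[R] = 47 × 47 / 530 = 2209 / 530 ≈ 4.2 → 4

expected recaptures ≈ 4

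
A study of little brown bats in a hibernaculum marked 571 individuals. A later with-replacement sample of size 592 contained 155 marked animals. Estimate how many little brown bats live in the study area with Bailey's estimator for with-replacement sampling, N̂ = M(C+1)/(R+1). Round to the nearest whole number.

N ≈ 2171

N̂ = 571·(592+1)/(155+1) = 571·593/156 = 338603/156 ≈ 2170.5 → 2171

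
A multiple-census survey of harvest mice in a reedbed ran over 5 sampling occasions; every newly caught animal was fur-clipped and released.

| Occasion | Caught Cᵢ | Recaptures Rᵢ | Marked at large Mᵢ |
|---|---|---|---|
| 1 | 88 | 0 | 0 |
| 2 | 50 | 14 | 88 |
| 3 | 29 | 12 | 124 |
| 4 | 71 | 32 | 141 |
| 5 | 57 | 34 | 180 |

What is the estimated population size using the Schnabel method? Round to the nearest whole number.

Σ MᵢCᵢ = 0·88 + 88·50 + 124·29 + 141·71 + 180·57 = 0 + 4400 + 3596 + 10011 + 10260 = 28267
Σ Rᵢ = 0 + 14 + 12 + 32 + 34 = 92
N̂ = 28267 / 92 ≈ 307.2 → 307

N ≈ 307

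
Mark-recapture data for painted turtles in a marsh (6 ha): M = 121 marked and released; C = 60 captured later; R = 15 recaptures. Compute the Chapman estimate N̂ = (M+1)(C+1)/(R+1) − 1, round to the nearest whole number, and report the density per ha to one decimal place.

N̂ = 122·61/16 − 1 = 7442/16 − 1 ≈ 464.1 → 464
Density = N̂ / area = 464 / 6 ≈ 77.33 → 77.3 per ha

density ≈ 77.3 painted turtles per ha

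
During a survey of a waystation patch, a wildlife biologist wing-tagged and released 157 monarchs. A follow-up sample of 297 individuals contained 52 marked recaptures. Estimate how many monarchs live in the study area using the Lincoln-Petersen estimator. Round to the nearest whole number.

N ≈ 897

N = (157 × 297) / 52 = 46629 / 52 ≈ 896.7 → 897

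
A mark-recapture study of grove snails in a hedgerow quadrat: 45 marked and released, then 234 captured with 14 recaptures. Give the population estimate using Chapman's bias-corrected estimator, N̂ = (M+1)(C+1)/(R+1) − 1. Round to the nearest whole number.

N̂ = (45+1)(234+1)/(14+1) − 1 = 46·235/15 − 1
= 10810/15 − 1 ≈ 720.7 − 1 ≈ 719.7 → 720

N ≈ 720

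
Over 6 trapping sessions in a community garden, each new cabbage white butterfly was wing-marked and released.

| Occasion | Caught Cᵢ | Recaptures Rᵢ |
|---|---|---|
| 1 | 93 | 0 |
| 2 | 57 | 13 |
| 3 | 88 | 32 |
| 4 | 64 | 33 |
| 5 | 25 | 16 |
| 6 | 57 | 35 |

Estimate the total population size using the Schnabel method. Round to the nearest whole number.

Marked at large before each occasion: Mᵢ = Σⱼ<ᵢ (Cⱼ − Rⱼ) → M1=0, M2=93, M3=137, M4=193, M5=224, M6=233
Σ MᵢCᵢ = 0·93 + 93·57 + 137·88 + 193·64 + 224·25 + 233·57 = 0 + 5301 + 12056 + 12352 + 5600 + 13281 = 48590
Σ Rᵢ = 0 + 13 + 32 + 33 + 16 + 35 = 129
N̂ = 48590 / 129 ≈ 376.7 → 377

N ≈ 377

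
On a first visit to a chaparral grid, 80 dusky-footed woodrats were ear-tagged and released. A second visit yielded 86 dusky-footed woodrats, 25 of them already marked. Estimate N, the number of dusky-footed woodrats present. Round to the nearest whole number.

N ≈ 275

N = (80 × 86) / 25 = 6880 / 25 ≈ 275.2 → 275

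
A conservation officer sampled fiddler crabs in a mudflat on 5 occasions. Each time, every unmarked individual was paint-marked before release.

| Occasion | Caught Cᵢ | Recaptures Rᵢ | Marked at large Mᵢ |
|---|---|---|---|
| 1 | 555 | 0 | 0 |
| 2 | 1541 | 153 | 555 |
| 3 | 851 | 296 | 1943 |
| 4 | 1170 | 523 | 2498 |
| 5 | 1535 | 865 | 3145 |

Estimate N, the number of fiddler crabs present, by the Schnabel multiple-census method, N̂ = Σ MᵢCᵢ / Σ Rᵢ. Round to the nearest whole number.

N ≈ 5585

Σ MᵢCᵢ = 0·555 + 555·1541 + 1943·851 + 2498·1170 + 3145·1535 = 0 + 855255 + 1653493 + 2922660 + 4827575 = 10258983
Σ Rᵢ = 0 + 153 + 296 + 523 + 865 = 1837
N̂ = 10258983 / 1837 ≈ 5584.6 → 5585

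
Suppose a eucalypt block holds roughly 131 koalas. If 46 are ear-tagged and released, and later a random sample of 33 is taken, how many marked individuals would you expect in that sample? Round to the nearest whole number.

expected recaptures ≈ 12

Expected recaptures E[R] = M·C / N.
E[R] = 46 × 33 / 131 = 1518 / 131 ≈ 11.6 → 12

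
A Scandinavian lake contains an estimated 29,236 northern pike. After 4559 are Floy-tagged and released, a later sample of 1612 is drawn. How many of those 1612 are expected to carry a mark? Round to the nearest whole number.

expected recaptures ≈ 251

Expected recaptures E[R] = M·C / N.
E[R] = 4559 × 1612 / 29236 = 7349108 / 29236 ≈ 251.4 → 251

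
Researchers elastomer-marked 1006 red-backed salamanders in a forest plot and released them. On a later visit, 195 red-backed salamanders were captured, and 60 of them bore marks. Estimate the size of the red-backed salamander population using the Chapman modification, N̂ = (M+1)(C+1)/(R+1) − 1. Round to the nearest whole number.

N̂ = (1006+1)(195+1)/(60+1) − 1 = 1007·196/61 − 1
= 197372/61 − 1 ≈ 3235.6 − 1 ≈ 3234.6 → 3235

N ≈ 3235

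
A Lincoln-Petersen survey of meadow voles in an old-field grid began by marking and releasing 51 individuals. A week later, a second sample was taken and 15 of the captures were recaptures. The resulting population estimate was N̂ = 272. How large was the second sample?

C = 80

From N = M·C/R: C = N·R / M = 272·15 / 51 = 4080 / 51 = 80.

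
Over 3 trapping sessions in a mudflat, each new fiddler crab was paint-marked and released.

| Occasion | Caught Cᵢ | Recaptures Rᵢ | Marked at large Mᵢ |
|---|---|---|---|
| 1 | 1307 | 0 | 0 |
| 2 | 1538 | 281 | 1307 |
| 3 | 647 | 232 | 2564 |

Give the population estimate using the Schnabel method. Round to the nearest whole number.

N ≈ 7152

Σ MᵢCᵢ = 0·1307 + 1307·1538 + 2564·647 = 0 + 2010166 + 1658908 = 3669074
Σ Rᵢ = 0 + 281 + 232 = 513
N̂ = 3669074 / 513 ≈ 7152.2 → 7152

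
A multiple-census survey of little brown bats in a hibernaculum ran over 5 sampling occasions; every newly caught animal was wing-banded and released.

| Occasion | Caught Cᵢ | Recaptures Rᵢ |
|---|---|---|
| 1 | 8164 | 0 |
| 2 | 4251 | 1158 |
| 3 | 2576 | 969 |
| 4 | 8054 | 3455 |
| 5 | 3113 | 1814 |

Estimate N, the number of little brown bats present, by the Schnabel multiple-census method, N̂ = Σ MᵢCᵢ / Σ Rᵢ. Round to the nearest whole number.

N ≈ 29,972

Marked at large before each occasion: Mᵢ = Σⱼ<ᵢ (Cⱼ − Rⱼ) → M1=0, M2=8164, M3=11257, M4=12864, M5=17463
Σ MᵢCᵢ = 0·8164 + 8164·4251 + 11257·2576 + 12864·8054 + 17463·3113 = 0 + 34705164 + 28998032 + 103606656 + 54362319 = 221672171
Σ Rᵢ = 0 + 1158 + 969 + 3455 + 1814 = 7396
N̂ = 221672171 / 7396 ≈ 29971.9 → 29972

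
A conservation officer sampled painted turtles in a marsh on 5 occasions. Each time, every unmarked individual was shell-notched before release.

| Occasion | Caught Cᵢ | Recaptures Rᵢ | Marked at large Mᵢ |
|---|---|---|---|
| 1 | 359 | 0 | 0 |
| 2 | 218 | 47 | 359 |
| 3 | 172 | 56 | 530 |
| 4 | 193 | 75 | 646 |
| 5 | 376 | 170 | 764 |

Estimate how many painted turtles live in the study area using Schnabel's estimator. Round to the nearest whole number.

Σ MᵢCᵢ = 0·359 + 359·218 + 530·172 + 646·193 + 764·376 = 0 + 78262 + 91160 + 124678 + 287264 = 581364
Σ Rᵢ = 0 + 47 + 56 + 75 + 170 = 348
N̂ = 581364 / 348 ≈ 1670.6 → 1671

N ≈ 1671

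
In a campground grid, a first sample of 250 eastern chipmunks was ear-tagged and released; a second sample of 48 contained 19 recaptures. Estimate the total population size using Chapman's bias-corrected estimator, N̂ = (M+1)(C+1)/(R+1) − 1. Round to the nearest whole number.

N̂ = (250+1)(48+1)/(19+1) − 1 = 251·49/20 − 1
= 12299/20 − 1 ≈ 615.0 − 1 ≈ 614.0 → 614

N ≈ 614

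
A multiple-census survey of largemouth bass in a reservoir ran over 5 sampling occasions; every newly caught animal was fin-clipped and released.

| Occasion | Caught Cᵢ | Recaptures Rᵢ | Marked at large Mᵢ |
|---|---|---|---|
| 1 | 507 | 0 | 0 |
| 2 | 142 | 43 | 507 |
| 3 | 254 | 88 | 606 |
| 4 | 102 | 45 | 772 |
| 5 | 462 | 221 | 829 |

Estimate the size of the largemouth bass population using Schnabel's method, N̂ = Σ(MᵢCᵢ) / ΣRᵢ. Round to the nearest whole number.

Σ MᵢCᵢ = 0·507 + 507·142 + 606·254 + 772·102 + 829·462 = 0 + 71994 + 153924 + 78744 + 382998 = 687660
Σ Rᵢ = 0 + 43 + 88 + 45 + 221 = 397
N̂ = 687660 / 397 ≈ 1732.1 → 1732

N ≈ 1732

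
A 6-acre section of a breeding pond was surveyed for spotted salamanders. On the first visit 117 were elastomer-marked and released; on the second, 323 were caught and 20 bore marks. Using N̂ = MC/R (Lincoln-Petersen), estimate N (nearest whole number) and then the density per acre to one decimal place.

N̂ = 117·323/20 = 37791/20 ≈ 1889.5 → 1890
Density = N̂ / area = 1890 / 6 = 315.0 per acre

density ≈ 315.0 spotted salamanders per acre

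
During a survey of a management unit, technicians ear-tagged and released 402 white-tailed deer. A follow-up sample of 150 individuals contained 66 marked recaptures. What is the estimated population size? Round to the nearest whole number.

The marked fraction in the recapture sample should equal the marked fraction in the population: 66/150 = 402/N.
N = (402 × 150) / 66 = 60300 / 66 ≈ 913.6 → 914

N ≈ 914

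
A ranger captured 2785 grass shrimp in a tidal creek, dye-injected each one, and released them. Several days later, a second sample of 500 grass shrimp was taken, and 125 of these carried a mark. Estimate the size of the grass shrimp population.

N = (2785 × 500) / 125 = 1392500 / 125 = 11140

N = 11,140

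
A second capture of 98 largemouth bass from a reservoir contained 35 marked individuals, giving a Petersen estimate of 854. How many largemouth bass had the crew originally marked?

M = 305

From N = M·C/R: M = N·R / C = 854·35 / 98 = 29890 / 98 = 305.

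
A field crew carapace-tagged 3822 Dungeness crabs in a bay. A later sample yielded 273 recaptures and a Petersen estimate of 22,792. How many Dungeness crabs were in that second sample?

C = 1628

From N = M·C/R: C = N·R / M = 22792·273 / 3822 = 6222216 / 3822 = 1628.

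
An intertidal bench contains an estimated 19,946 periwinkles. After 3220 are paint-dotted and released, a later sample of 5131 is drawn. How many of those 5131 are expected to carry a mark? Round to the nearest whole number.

Expected recaptures E[R] = M·C / N.
E[R] = 3220 × 5131 / 19946 = 16521820 / 19946 ≈ 828.3 → 828

expected recaptures ≈ 828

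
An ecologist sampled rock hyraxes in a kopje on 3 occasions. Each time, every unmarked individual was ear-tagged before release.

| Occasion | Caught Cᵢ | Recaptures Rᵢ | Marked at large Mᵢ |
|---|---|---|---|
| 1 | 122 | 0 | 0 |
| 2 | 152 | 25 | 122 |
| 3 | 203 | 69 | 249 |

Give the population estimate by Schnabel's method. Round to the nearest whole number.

Σ MᵢCᵢ = 0·122 + 122·152 + 249·203 = 0 + 18544 + 50547 = 69091
Σ Rᵢ = 0 + 25 + 69 = 94
N̂ = 69091 / 94 ≈ 735.0 → 735

N ≈ 735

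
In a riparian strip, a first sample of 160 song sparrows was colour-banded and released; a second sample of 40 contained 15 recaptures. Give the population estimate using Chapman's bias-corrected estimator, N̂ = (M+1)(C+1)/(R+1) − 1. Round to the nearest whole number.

N̂ = (160+1)(40+1)/(15+1) − 1 = 161·41/16 − 1
= 6601/16 − 1 ≈ 412.6 − 1 ≈ 411.6 → 412

N ≈ 412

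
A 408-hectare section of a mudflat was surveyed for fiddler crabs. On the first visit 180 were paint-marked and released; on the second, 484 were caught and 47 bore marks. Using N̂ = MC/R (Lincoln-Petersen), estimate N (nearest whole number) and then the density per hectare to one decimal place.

N̂ = 180·484/47 = 87120/47 ≈ 1853.6 → 1854
Density = N̂ / area = 1854 / 408 ≈ 4.54 → 4.5 per hectare

density ≈ 4.5 fiddler crabs per hectare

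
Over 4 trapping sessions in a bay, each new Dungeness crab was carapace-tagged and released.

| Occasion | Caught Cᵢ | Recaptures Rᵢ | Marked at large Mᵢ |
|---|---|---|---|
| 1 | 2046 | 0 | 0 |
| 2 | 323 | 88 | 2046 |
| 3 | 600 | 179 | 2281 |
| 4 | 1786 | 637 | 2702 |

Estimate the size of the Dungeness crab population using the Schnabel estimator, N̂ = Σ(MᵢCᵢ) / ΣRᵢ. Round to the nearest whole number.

N ≈ 7583

Σ MᵢCᵢ = 0·2046 + 2046·323 + 2281·600 + 2702·1786 = 0 + 660858 + 1368600 + 4825772 = 6855230
Σ Rᵢ = 0 + 88 + 179 + 637 = 904
N̂ = 6855230 / 904 ≈ 7583.2 → 7583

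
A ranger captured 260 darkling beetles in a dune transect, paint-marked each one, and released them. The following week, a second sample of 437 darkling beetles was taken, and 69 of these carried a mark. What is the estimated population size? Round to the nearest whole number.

N ≈ 1647

If marked individuals mix randomly, R/C ≈ M/N, giving N ≈ M·C/R.
N = (260 × 437) / 69 = 113620 / 69 ≈ 1646.7 → 1647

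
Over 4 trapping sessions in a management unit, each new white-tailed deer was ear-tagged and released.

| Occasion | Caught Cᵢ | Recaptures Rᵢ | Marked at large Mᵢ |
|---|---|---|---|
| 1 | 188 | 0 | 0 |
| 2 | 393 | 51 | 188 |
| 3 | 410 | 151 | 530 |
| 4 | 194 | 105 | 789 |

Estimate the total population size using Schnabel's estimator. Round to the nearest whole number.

Σ MᵢCᵢ = 0·188 + 188·393 + 530·410 + 789·194 = 0 + 73884 + 217300 + 153066 = 444250
Σ Rᵢ = 0 + 51 + 151 + 105 = 307
N̂ = 444250 / 307 ≈ 1447.1 → 1447

N ≈ 1447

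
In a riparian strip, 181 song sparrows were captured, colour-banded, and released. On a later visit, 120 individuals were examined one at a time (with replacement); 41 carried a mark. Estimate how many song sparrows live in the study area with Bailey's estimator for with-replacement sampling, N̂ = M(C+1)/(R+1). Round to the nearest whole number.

N ≈ 521

N̂ = 181·(120+1)/(41+1) = 181·121/42 = 21901/42 ≈ 521.45 → 521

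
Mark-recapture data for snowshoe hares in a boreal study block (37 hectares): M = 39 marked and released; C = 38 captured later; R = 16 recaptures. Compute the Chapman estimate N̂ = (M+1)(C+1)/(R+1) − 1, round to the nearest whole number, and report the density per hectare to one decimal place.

density ≈ 2.5 snowshoe hares per hectare

N̂ = 40·39/17 − 1 = 1560/17 − 1 ≈ 90.8 → 91
Density = N̂ / area = 91 / 37 ≈ 2.46 → 2.5 per hectare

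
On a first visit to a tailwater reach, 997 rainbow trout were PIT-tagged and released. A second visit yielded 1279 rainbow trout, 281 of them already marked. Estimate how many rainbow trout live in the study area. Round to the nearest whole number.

Lincoln-Petersen assumes M/N = R/C, so N = M·C / R.
N = (997 × 1279) / 281 = 1275163 / 281 ≈ 4537.9 → 4538

N ≈ 4538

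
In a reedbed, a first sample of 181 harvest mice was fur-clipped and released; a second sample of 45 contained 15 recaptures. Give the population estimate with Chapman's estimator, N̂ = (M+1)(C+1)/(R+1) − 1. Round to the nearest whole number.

N̂ = (181+1)(45+1)/(15+1) − 1 = 182·46/16 − 1
= 8372/16 − 1 ≈ 523.2 − 1 ≈ 522.2 → 522

N ≈ 522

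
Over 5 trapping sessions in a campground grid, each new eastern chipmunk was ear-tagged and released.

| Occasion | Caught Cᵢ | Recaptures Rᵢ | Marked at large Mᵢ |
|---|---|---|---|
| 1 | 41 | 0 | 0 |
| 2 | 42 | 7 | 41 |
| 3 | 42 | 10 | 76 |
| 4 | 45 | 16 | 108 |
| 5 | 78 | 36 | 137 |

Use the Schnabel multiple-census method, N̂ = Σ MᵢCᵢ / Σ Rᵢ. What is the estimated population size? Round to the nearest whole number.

N ≈ 297

Σ MᵢCᵢ = 0·41 + 41·42 + 76·42 + 108·45 + 137·78 = 0 + 1722 + 3192 + 4860 + 10686 = 20460
Σ Rᵢ = 0 + 7 + 10 + 16 + 36 = 69
N̂ = 20460 / 69 ≈ 296.5 → 297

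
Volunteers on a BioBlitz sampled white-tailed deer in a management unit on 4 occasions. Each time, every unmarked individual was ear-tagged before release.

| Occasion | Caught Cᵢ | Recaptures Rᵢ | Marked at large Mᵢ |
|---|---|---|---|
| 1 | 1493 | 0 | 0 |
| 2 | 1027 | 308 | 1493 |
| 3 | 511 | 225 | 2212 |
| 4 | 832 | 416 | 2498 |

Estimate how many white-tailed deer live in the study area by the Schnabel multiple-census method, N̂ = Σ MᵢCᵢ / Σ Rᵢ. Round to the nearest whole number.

Σ MᵢCᵢ = 0·1493 + 1493·1027 + 2212·511 + 2498·832 = 0 + 1533311 + 1130332 + 2078336 = 4741979
Σ Rᵢ = 0 + 308 + 225 + 416 = 949
N̂ = 4741979 / 949 ≈ 4996.8 → 4997

N ≈ 4997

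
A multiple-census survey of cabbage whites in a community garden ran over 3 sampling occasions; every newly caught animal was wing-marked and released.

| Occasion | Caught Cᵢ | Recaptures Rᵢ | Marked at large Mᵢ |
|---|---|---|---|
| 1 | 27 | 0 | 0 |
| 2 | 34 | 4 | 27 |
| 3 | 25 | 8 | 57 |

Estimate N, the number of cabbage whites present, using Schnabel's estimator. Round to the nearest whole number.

N ≈ 195

Σ MᵢCᵢ = 0·27 + 27·34 + 57·25 = 0 + 918 + 1425 = 2343
Σ Rᵢ = 0 + 4 + 8 = 12
N̂ = 2343 / 12 ≈ 195.2 → 195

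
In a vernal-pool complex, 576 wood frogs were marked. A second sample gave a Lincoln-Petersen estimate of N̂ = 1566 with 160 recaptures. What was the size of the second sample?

C = 435

From N = M·C/R: C = N·R / M = 1566·160 / 576 = 250560 / 576 = 435.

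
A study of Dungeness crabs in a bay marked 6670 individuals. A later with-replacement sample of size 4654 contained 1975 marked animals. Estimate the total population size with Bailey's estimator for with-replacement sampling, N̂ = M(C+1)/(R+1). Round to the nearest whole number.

N̂ = 6670·(4654+1)/(1975+1) = 6670·4655/1976 = 31048850/1976 ≈ 15713.0 → 15713

N ≈ 15,713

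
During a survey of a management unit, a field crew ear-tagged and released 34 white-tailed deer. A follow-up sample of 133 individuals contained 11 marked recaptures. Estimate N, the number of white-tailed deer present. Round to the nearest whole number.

N ≈ 411

N = (34 × 133) / 11 = 4522 / 11 ≈ 411.1 → 411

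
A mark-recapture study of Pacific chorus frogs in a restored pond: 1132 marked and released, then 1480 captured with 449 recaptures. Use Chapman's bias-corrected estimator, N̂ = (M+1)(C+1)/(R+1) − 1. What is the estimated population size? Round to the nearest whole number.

N̂ = (1132+1)(1480+1)/(449+1) − 1 = 1133·1481/450 − 1
= 1677973/450 − 1 ≈ 3728.8 − 1 ≈ 3727.8 → 3728

N ≈ 3728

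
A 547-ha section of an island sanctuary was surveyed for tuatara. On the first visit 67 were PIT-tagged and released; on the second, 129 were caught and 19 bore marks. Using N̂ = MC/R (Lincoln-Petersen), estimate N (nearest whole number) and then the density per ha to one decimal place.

density ≈ 0.8 tuatara per ha

N̂ = 67·129/19 = 8643/19 ≈ 454.9 → 455
Density = N̂ / area = 455 / 547 ≈ 0.83 → 0.8 per ha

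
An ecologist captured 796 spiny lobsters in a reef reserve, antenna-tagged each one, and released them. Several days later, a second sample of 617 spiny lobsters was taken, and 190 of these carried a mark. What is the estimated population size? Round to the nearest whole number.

N ≈ 2585

The marked fraction in the recapture sample should equal the marked fraction in the population: 190/617 = 796/N.
N = (796 × 617) / 190 = 491132 / 190 ≈ 2584.9 → 2585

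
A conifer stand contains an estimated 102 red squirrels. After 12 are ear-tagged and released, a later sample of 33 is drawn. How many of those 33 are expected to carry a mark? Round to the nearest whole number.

expected recaptures ≈ 4

The marked fraction of the population is 12/102, so in a sample of 33 expect C·(M/N) marked.
E[R] = 12 × 33 / 102 = 396 / 102 ≈ 3.9 → 4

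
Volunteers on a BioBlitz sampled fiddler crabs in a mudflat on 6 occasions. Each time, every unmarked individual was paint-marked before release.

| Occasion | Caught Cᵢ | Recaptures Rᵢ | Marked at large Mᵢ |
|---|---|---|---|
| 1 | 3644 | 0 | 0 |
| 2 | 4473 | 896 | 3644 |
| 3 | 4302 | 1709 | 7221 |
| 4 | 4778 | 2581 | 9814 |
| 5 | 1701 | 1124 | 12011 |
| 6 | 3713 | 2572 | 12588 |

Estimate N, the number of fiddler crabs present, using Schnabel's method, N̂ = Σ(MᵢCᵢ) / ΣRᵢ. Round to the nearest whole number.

Σ MᵢCᵢ = 0·3644 + 3644·4473 + 7221·4302 + 9814·4778 + 12011·1701 + 12588·3713 = 0 + 16299612 + 31064742 + 46891292 + 20430711 + 46739244 = 161425601
Σ Rᵢ = 0 + 896 + 1709 + 2581 + 1124 + 2572 = 8882
N̂ = 161425601 / 8882 ≈ 18174.47 → 18174

N ≈ 18,174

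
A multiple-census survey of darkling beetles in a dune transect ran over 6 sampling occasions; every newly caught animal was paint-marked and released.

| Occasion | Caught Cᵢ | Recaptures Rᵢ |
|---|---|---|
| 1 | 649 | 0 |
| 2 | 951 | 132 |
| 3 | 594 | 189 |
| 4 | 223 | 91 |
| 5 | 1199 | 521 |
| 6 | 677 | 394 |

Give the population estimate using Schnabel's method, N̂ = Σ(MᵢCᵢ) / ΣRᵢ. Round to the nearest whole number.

Marked at large before each occasion: Mᵢ = Σⱼ<ᵢ (Cⱼ − Rⱼ) → M1=0, M2=649, M3=1468, M4=1873, M5=2005, M6=2683
Σ MᵢCᵢ = 0·649 + 649·951 + 1468·594 + 1873·223 + 2005·1199 + 2683·677 = 0 + 617199 + 871992 + 417679 + 2403995 + 1816391 = 6127256
Σ Rᵢ = 0 + 132 + 189 + 91 + 521 + 394 = 1327
N̂ = 6127256 / 1327 ≈ 4617.4 → 4617

N ≈ 4617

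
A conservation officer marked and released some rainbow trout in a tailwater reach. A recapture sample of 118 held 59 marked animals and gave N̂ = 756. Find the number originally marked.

M = 378

From N = M·C/R: M = N·R / C = 756·59 / 118 = 44604 / 118 = 378.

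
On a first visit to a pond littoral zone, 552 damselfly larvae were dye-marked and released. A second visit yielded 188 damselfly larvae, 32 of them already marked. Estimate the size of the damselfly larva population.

N = 3243

Lincoln-Petersen assumes M/N = R/C, so N = M·C / R.
N = (552 × 188) / 32 = 103776 / 32 = 3243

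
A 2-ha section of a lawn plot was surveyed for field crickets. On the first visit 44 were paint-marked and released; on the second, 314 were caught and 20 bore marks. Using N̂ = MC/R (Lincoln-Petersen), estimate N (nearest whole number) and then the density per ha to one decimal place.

N̂ = 44·314/20 = 13816/20 ≈ 690.8 → 691
Density = N̂ / area = 691 / 2 ≈ 345.50 → 345.5 per ha

density ≈ 345.5 field crickets per ha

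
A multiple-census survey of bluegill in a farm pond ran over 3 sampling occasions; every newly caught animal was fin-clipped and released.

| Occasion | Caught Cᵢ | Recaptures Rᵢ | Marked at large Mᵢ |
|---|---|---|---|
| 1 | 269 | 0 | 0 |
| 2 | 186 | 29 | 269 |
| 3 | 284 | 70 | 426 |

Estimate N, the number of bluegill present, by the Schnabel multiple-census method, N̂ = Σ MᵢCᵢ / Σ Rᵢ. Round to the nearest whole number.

N ≈ 1727

Σ MᵢCᵢ = 0·269 + 269·186 + 426·284 = 0 + 50034 + 120984 = 171018
Σ Rᵢ = 0 + 29 + 70 = 99
N̂ = 171018 / 99 ≈ 1727.45 → 1727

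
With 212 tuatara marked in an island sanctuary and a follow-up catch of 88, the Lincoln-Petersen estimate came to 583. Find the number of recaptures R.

R = 32

From N = M·C/R: R = M·C / N = 212·88 / 583 = 18656 / 583 = 32.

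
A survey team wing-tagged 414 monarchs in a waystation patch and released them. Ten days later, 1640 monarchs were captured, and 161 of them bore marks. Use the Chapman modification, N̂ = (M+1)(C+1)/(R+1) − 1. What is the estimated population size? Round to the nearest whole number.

N̂ = (414+1)(1640+1)/(161+1) − 1 = 415·1641/162 − 1
= 681015/162 − 1 ≈ 4203.8 − 1 ≈ 4202.8 → 4203

N ≈ 4203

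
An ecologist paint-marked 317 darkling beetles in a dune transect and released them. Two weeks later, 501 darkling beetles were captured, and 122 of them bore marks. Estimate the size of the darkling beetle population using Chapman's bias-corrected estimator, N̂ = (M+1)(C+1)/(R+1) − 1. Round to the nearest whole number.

N̂ = (317+1)(501+1)/(122+1) − 1 = 318·502/123 − 1
= 159636/123 − 1 ≈ 1297.9 − 1 ≈ 1296.9 → 1297

N ≈ 1297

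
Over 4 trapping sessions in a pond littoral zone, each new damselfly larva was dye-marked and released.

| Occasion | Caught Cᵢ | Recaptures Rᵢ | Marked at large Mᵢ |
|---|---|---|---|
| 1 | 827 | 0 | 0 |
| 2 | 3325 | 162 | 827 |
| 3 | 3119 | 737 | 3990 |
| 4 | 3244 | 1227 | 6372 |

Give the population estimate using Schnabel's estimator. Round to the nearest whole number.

Σ MᵢCᵢ = 0·827 + 827·3325 + 3990·3119 + 6372·3244 = 0 + 2749775 + 12444810 + 20670768 = 35865353
Σ Rᵢ = 0 + 162 + 737 + 1227 = 2126
N̂ = 35865353 / 2126 ≈ 16869.9 → 16870

N ≈ 16,870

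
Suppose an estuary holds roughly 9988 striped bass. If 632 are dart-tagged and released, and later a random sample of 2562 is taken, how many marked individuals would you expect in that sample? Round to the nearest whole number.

The marked fraction of the population is 632/9988, so in a sample of 2562 expect C·(M/N) marked.
E[R] = 632 × 2562 / 9988 = 1619184 / 9988 ≈ 162.1 → 162

expected recaptures ≈ 162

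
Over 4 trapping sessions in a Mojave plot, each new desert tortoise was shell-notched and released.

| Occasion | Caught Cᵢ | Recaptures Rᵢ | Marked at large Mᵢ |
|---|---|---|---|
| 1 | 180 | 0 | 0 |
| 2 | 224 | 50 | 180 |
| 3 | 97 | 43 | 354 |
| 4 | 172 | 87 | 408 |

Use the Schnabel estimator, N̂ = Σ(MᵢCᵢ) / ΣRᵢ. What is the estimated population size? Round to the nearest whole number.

Σ MᵢCᵢ = 0·180 + 180·224 + 354·97 + 408·172 = 0 + 40320 + 34338 + 70176 = 144834
Σ Rᵢ = 0 + 50 + 43 + 87 = 180
N̂ = 144834 / 180 ≈ 804.6 → 805

N ≈ 805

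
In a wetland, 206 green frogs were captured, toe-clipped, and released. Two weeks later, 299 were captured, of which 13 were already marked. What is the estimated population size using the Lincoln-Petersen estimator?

N = (206 × 299) / 13 = 61594 / 13 = 4738

N = 4738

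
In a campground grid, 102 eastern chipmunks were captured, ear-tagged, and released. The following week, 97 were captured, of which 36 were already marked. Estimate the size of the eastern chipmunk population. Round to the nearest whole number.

The marked fraction in the recapture sample should equal the marked fraction in the population: 36/97 = 102/N.
N = (102 × 97) / 36 = 9894 / 36 ≈ 274.8 → 275

N ≈ 275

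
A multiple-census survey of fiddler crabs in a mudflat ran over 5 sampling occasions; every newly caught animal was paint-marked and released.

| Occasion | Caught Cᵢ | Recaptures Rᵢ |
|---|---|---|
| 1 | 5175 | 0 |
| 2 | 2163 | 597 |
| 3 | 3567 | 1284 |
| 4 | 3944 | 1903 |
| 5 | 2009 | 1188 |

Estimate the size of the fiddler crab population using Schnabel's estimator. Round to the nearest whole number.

N ≈ 18,717

Marked at large before each occasion: Mᵢ = Σⱼ<ᵢ (Cⱼ − Rⱼ) → M1=0, M2=5175, M3=6741, M4=9024, M5=11065
Σ MᵢCᵢ = 0·5175 + 5175·2163 + 6741·3567 + 9024·3944 + 11065·2009 = 0 + 11193525 + 24045147 + 35590656 + 22229585 = 93058913
Σ Rᵢ = 0 + 597 + 1284 + 1903 + 1188 = 4972
N̂ = 93058913 / 4972 ≈ 18716.6 → 18717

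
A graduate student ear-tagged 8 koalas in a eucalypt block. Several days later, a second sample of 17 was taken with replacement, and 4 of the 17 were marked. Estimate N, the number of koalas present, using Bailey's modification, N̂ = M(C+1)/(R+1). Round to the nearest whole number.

N̂ = 8·(17+1)/(4+1) = 8·18/5 = 144/5 ≈ 28.8 → 29

N ≈ 29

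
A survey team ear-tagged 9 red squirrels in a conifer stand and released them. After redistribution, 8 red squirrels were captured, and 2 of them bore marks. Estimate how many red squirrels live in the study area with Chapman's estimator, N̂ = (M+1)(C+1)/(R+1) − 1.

N = 29

N̂ = (9+1)(8+1)/(2+1) − 1 = 10·9/3 − 1
= 90/3 − 1 = 30 − 1 = 29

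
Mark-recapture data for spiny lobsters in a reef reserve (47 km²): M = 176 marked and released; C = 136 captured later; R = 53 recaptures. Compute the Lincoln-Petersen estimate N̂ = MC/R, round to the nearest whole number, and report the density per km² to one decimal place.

density ≈ 9.6 spiny lobsters per km²

N̂ = 176·136/53 = 23936/53 ≈ 451.6 → 452
Density = N̂ / area = 452 / 47 ≈ 9.62 → 9.6 per km²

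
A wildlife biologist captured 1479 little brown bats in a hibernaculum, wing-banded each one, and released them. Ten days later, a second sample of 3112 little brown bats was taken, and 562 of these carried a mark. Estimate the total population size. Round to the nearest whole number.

N ≈ 8190

Lincoln-Petersen assumes M/N = R/C, so N = M·C / R.
N = (1479 × 3112) / 562 = 4602648 / 562 ≈ 8189.8 → 8190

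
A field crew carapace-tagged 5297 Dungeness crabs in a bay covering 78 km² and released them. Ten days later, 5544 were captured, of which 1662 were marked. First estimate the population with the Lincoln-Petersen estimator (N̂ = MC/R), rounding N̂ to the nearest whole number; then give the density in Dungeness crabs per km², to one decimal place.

N̂ = 5297·5544/1662 = 29366568/1662 ≈ 17669.4 → 17669
Density = N̂ / area = 17669 / 78 ≈ 226.53 → 226.5 per km²

density ≈ 226.5 Dungeness crabs per km²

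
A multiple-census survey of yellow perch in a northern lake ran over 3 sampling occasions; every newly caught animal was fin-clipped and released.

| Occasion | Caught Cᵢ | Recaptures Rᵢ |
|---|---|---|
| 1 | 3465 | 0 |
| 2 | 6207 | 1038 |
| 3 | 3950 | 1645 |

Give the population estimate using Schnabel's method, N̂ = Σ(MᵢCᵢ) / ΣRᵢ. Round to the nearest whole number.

N ≈ 20,727

Marked at large before each occasion: Mᵢ = Σⱼ<ᵢ (Cⱼ − Rⱼ) → M1=0, M2=3465, M3=8634
Σ MᵢCᵢ = 0·3465 + 3465·6207 + 8634·3950 = 0 + 21507255 + 34104300 = 55611555
Σ Rᵢ = 0 + 1038 + 1645 = 2683
N̂ = 55611555 / 2683 ≈ 20727.4 → 20727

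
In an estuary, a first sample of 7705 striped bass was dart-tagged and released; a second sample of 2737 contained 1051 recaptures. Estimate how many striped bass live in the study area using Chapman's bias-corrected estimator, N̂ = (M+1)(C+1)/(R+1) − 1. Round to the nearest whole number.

N ≈ 20,055

N̂ = (7705+1)(2737+1)/(1051+1) − 1 = 7706·2738/1052 − 1
= 21099028/1052 − 1 ≈ 20056.1 − 1 ≈ 20055.1 → 20055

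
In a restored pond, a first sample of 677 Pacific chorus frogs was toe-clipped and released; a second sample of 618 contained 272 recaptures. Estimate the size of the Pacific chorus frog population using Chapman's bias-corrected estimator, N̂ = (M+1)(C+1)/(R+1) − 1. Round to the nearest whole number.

N̂ = (677+1)(618+1)/(272+1) − 1 = 678·619/273 − 1
= 419682/273 − 1 ≈ 1537.3 − 1 ≈ 1536.3 → 1536

N ≈ 1536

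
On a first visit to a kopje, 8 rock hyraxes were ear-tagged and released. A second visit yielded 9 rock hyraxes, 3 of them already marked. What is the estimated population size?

The marked fraction in the recapture sample should equal the marked fraction in the population: 3/9 = 8/N.
N = (8 × 9) / 3 = 72 / 3 = 24

N = 24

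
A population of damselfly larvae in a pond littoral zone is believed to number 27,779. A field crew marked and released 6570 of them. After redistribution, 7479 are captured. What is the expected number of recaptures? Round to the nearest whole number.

The marked fraction of the population is 6570/27779, so in a sample of 7479 expect C·(M/N) marked.
E[R] = 6570 × 7479 / 27779 = 49137030 / 27779 ≈ 1768.9 → 1769

expected recaptures ≈ 1769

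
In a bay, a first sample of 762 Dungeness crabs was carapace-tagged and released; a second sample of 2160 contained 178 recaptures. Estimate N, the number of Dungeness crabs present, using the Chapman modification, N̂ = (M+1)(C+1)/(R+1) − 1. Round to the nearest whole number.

N̂ = (762+1)(2160+1)/(178+1) − 1 = 763·2161/179 − 1
= 1648843/179 − 1 ≈ 9211.4 − 1 ≈ 9210.4 → 9210

N ≈ 9210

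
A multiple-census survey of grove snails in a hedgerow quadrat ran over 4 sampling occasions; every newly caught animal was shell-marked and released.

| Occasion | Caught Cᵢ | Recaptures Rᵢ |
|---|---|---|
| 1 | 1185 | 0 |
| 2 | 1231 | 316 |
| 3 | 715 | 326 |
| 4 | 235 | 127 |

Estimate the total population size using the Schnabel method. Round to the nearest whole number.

Marked at large before each occasion: Mᵢ = Σⱼ<ᵢ (Cⱼ − Rⱼ) → M1=0, M2=1185, M3=2100, M4=2489
Σ MᵢCᵢ = 0·1185 + 1185·1231 + 2100·715 + 2489·235 = 0 + 1458735 + 1501500 + 584915 = 3545150
Σ Rᵢ = 0 + 316 + 326 + 127 = 769
N̂ = 3545150 / 769 ≈ 4610.1 → 4610

N ≈ 4610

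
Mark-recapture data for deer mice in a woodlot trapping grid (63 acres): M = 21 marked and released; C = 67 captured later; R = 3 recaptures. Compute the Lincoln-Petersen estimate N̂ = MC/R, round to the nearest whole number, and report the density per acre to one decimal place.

density ≈ 7.4 deer mice per acre

N̂ = 21·67/3 = 1407/3 = 469
Density = N̂ / area = 469 / 63 ≈ 7.44 → 7.4 per acre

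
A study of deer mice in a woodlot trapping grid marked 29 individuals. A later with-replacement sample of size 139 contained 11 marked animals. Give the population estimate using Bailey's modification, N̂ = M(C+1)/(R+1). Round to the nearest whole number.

N ≈ 338

N̂ = 29·(139+1)/(11+1) = 29·140/12 = 4060/12 ≈ 338.3 → 338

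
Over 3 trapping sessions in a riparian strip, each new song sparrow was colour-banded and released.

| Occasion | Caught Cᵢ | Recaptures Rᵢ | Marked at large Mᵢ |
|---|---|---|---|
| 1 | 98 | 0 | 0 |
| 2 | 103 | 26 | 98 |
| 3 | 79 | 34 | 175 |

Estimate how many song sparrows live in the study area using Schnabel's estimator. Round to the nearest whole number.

N ≈ 399

Σ MᵢCᵢ = 0·98 + 98·103 + 175·79 = 0 + 10094 + 13825 = 23919
Σ Rᵢ = 0 + 26 + 34 = 60
N̂ = 23919 / 60 ≈ 398.6 → 399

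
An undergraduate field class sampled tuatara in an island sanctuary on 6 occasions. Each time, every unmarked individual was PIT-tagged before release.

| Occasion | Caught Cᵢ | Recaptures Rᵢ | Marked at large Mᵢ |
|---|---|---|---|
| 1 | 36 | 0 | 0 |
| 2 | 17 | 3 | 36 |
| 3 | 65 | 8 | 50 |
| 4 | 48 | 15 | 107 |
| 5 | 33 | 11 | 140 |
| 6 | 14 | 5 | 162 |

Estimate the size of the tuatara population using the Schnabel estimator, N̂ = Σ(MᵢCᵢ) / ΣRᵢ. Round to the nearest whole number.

N ≈ 378

Σ MᵢCᵢ = 0·36 + 36·17 + 50·65 + 107·48 + 140·33 + 162·14 = 0 + 612 + 3250 + 5136 + 4620 + 2268 = 15886
Σ Rᵢ = 0 + 3 + 8 + 15 + 11 + 5 = 42
N̂ = 15886 / 42 ≈ 378.2 → 378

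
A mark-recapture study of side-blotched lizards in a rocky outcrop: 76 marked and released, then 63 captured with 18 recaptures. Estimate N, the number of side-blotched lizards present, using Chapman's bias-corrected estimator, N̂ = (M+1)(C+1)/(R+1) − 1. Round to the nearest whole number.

N ≈ 258

N̂ = (76+1)(63+1)/(18+1) − 1 = 77·64/19 − 1
= 4928/19 − 1 ≈ 259.4 − 1 ≈ 258.4 → 258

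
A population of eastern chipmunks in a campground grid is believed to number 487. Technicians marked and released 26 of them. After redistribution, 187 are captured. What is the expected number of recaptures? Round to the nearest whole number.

The marked fraction of the population is 26/487, so in a sample of 187 expect C·(M/N) marked.
E[R] = 26 × 187 / 487 = 4862 / 487 ≈ 10.0 → 10

expected recaptures ≈ 10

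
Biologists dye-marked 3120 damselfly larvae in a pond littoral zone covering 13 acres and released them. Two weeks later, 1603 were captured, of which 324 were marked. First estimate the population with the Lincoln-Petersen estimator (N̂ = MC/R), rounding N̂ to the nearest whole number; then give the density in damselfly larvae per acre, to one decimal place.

density ≈ 1187.4 damselfly larvae per acre

N̂ = 3120·1603/324 = 5001360/324 ≈ 15436.3 → 15436
Density = N̂ / area = 15436 / 13 ≈ 1187.38 → 1187.4 per acre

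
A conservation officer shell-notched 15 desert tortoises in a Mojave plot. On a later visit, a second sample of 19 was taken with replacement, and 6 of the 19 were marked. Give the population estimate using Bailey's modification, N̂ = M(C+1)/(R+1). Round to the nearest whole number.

N ≈ 43

N̂ = 15·(19+1)/(6+1) = 15·20/7 = 300/7 ≈ 42.9 → 43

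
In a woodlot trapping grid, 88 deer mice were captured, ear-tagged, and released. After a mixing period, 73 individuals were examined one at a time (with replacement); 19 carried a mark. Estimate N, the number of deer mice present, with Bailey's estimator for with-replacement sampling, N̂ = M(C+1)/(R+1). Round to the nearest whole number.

N̂ = 88·(73+1)/(19+1) = 88·74/20 = 6512/20 ≈ 325.6 → 326

N ≈ 326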